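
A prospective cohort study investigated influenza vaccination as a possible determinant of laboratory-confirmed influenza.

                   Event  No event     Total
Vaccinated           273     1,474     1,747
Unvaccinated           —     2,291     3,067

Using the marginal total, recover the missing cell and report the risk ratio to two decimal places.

The missing cell is in the unexposed row: 3067 − 2291 = 776.
So a = 273, b = 1474, c = 776, d = 2291.
RR = [a/(a+b)] / [c/(c+d)] = (273/1747) / (776/3067) = 0.15627/0.25302 = 0.61762

0.62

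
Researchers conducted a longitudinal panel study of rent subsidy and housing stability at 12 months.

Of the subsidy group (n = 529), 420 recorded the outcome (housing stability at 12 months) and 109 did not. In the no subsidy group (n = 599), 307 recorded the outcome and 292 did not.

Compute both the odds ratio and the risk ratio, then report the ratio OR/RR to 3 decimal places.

From the description: a = 420, b = 109, c = 307, d = 292.
OR = (420·292)/(109·307) = 122640/33463 = 3.66494
Risk in exposed = 420/529 = 0.79395; risk in unexposed = 307/599 = 0.51252; RR = 1.54911
OR/RR = 3.66494 / 1.54911 = 2.36584
The outcome is not rare, so the OR lies further from 1 than the RR.

2.366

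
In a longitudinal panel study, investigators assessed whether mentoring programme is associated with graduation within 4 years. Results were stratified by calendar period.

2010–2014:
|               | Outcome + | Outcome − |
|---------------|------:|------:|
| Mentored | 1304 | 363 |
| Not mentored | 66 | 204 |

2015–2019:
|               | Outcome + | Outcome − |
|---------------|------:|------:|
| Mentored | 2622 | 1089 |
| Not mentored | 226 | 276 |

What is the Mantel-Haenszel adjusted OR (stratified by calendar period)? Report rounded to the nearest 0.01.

4.37

OR_MH = Σ(aᵢdᵢ/nᵢ) / Σ(bᵢcᵢ/nᵢ), where nᵢ is the stratum total.
Stratum 1 (2010–2014): n = 1937; a·d/n = 1304·204/1937 = 137.3340; b·c/n = 363·66/1937 = 12.3686
Stratum 2 (2015–2019): n = 4213; a·d/n = 2622·276/4213 = 171.7712; b·c/n = 1089·226/4213 = 58.4178
OR_MH = (137.3340 + 171.7712) / (12.3686 + 58.4178) = 309.1052 / 70.7864 = 4.36673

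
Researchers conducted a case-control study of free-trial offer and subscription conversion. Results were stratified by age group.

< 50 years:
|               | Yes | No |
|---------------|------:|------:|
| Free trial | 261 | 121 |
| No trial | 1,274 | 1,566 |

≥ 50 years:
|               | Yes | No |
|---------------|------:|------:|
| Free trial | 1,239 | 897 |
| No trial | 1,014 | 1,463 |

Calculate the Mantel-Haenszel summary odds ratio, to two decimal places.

OR_MH = Σ(aᵢdᵢ/nᵢ) / Σ(bᵢcᵢ/nᵢ), where nᵢ is the stratum total.
Stratum 1 (< 50 years): n = 3222; a·d/n = 261·1566/3222 = 126.8547; b·c/n = 121·1274/3222 = 47.8442
Stratum 2 (≥ 50 years): n = 4613; a·d/n = 1239·1463/4613 = 392.9454; b·c/n = 897·1014/4613 = 197.1728
OR_MH = (126.8547 + 392.9454) / (47.8442 + 197.1728) = 519.8001 / 245.0170 = 2.12149

2.12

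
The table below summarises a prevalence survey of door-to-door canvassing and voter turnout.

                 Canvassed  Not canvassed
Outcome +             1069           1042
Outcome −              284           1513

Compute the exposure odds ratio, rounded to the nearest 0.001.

Reading the table with exposure as columns: a = 1069 (Canvassed, case), b = 284 (Canvassed, non-case), c = 1042 (Not canvassed, case), d = 1513.
OR = (a·d)/(b·c) = (1069 × 1513) / (284 × 1042) = 1617397 / 295928 = 5.46551
The odds of voter turnout are about 5.47 times as high in the canvassed group.

5.466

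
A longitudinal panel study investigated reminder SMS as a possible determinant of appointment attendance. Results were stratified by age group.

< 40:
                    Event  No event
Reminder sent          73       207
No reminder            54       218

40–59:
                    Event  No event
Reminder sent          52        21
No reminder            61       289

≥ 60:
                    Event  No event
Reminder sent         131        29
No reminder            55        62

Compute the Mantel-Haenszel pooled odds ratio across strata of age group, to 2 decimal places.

3.23

OR_MH = Σ(aᵢdᵢ/nᵢ) / Σ(bᵢcᵢ/nᵢ), where nᵢ is the stratum total.
Stratum 1 (< 40): n = 552; a·d/n = 73·218/552 = 28.8297; b·c/n = 207·54/552 = 20.2500
Stratum 2 (40–59): n = 423; a·d/n = 52·289/423 = 35.5272; b·c/n = 21·61/423 = 3.0284
Stratum 3 (≥ 60): n = 277; a·d/n = 131·62/277 = 29.3213; b·c/n = 29·55/277 = 5.7581
OR_MH = (28.8297 + 35.5272 + 29.3213) / (20.2500 + 3.0284 + 5.7581) = 93.6782 / 29.0365 = 3.22622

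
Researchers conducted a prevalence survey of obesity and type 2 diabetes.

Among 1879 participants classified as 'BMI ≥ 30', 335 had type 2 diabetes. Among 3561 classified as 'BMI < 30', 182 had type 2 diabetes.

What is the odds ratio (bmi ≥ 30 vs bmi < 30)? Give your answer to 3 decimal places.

From the description: a = 335, b = 1544, c = 182, d = 3379.
OR = (a·d)/(b·c) = (335 × 3379) / (1544 × 182) = 1131965 / 281008 = 4.02823
The odds of type 2 diabetes are about 4.03 times as high in the bmi ≥ 30 group.

4.028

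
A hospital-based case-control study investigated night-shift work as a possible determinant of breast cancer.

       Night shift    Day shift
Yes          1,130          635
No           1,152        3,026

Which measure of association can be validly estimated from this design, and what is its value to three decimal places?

4.674

Reading the table with exposure as columns: a = 1130 (Night shift, case), b = 1152 (Night shift, non-case), c = 635 (Day shift, case), d = 3026.
This is a hospital-based case-control study: participants were sampled on outcome status, so risks in the source population cannot be estimated directly — relative risk is not valid here. The odds ratio is the appropriate measure.
OR = (a·d)/(b·c) = (1130 × 3026) / (1152 × 635) = 3419380 / 731520 = 4.67435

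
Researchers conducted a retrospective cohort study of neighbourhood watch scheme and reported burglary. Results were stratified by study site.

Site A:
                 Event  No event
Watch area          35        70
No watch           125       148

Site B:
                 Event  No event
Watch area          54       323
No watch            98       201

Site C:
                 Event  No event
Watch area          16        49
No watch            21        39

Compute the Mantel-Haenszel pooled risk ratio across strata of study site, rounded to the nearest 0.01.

0.57

RR_MH = Σ(aᵢ·n₀ᵢ/nᵢ) / Σ(cᵢ·n₁ᵢ/nᵢ), with n₁ᵢ = aᵢ+bᵢ (exposed), n₀ᵢ = cᵢ+dᵢ (unexposed), nᵢ = n₁ᵢ+n₀ᵢ.
Stratum 1 (Site A): n₁ = 105, n₀ = 273, n = 378; a·n₀/n = 35·273/378 = 25.2778; c·n₁/n = 125·105/378 = 34.7222
Stratum 2 (Site B): n₁ = 377, n₀ = 299, n = 676; a·n₀/n = 54·299/676 = 23.8846; c·n₁/n = 98·377/676 = 54.6538
Stratum 3 (Site C): n₁ = 65, n₀ = 60, n = 125; a·n₀/n = 16·60/125 = 7.6800; c·n₁/n = 21·65/125 = 10.9200
RR_MH = (25.2778 + 23.8846 + 7.6800) / (34.7222 + 54.6538 + 10.9200) = 56.8424 / 100.2961 = 0.56675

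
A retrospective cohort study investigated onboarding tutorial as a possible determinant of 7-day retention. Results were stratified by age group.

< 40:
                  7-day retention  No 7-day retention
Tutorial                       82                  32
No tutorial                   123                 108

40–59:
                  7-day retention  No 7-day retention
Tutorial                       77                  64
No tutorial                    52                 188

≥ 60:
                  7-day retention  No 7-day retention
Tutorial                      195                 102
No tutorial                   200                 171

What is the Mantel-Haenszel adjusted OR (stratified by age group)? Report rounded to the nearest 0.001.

2.241

OR_MH = Σ(aᵢdᵢ/nᵢ) / Σ(bᵢcᵢ/nᵢ), where nᵢ is the stratum total.
Stratum 1 (< 40): n = 345; a·d/n = 82·108/345 = 25.6696; b·c/n = 32·123/345 = 11.4087
Stratum 2 (40–59): n = 381; a·d/n = 77·188/381 = 37.9948; b·c/n = 64·52/381 = 8.7349
Stratum 3 (≥ 60): n = 668; a·d/n = 195·171/668 = 49.9177; b·c/n = 102·200/668 = 30.5389
OR_MH = (25.6696 + 37.9948 + 49.9177) / (11.4087 + 8.7349 + 30.5389) = 113.5820 / 50.6825 = 2.24105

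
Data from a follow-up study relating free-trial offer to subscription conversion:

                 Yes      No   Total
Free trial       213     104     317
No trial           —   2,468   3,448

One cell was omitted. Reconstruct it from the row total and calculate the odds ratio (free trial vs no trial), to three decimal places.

The missing cell is in the unexposed row: 3448 − 2468 = 980.
So a = 213, b = 104, c = 980, d = 2468.
OR = (a·d)/(b·c) = (213 × 2468) / (104 × 980) = 525684 / 101920 = 5.15781

5.158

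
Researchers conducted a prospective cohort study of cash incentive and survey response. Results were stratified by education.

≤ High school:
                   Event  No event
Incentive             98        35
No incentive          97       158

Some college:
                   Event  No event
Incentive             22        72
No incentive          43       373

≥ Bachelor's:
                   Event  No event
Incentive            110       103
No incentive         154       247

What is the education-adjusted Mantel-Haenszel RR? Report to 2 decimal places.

RR_MH = Σ(aᵢ·n₀ᵢ/nᵢ) / Σ(cᵢ·n₁ᵢ/nᵢ), with n₁ᵢ = aᵢ+bᵢ (exposed), n₀ᵢ = cᵢ+dᵢ (unexposed), nᵢ = n₁ᵢ+n₀ᵢ.
Stratum 1 (≤ High school): n₁ = 133, n₀ = 255, n = 388; a·n₀/n = 98·255/388 = 64.4072; c·n₁/n = 97·133/388 = 33.2500
Stratum 2 (Some college): n₁ = 94, n₀ = 416, n = 510; a·n₀/n = 22·416/510 = 17.9451; c·n₁/n = 43·94/510 = 7.9255
Stratum 3 (≥ Bachelor's): n₁ = 213, n₀ = 401, n = 614; a·n₀/n = 110·401/614 = 71.8404; c·n₁/n = 154·213/614 = 53.4235
RR_MH = (64.4072 + 17.9451 + 71.8404) / (33.2500 + 7.9255 + 53.4235) = 154.1927 / 94.5989 = 1.62996

1.63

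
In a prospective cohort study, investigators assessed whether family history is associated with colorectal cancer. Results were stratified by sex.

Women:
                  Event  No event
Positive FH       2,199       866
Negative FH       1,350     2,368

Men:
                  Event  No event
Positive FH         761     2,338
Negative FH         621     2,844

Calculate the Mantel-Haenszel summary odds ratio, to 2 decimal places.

2.79

OR_MH = Σ(aᵢdᵢ/nᵢ) / Σ(bᵢcᵢ/nᵢ), where nᵢ is the stratum total.
Stratum 1 (Women): n = 6783; a·d/n = 2199·2368/6783 = 767.6886; b·c/n = 866·1350/6783 = 172.3574
Stratum 2 (Men): n = 6564; a·d/n = 761·2844/6564 = 329.7203; b·c/n = 2338·621/6564 = 221.1910
OR_MH = (767.6886 + 329.7203) / (172.3574 + 221.1910) = 1097.4089 / 393.5484 = 2.78850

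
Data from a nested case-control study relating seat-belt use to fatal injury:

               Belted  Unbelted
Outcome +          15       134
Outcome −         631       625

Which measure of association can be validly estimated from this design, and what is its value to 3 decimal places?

0.111

Reading the table with exposure as columns: a = 15 (Belted, case), b = 631 (Belted, non-case), c = 134 (Unbelted, case), d = 625.
This is a nested case-control study: participants were sampled on outcome status, so risks in the source population cannot be estimated directly — relative risk is not valid here. The odds ratio is the appropriate measure.
OR = (a·d)/(b·c) = (15 × 625) / (631 × 134) = 9375 / 84554 = 0.11088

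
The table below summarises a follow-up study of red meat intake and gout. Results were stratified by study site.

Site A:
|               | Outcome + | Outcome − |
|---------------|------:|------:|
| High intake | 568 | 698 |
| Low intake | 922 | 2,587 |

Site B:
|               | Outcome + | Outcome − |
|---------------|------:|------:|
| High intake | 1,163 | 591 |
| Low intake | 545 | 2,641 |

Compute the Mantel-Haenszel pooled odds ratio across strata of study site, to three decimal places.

OR_MH = Σ(aᵢdᵢ/nᵢ) / Σ(bᵢcᵢ/nᵢ), where nᵢ is the stratum total.
Stratum 1 (Site A): n = 4775; a·d/n = 568·2587/4775 = 307.7311; b·c/n = 698·922/4775 = 134.7761
Stratum 2 (Site B): n = 4940; a·d/n = 1163·2641/4940 = 621.7577; b·c/n = 591·545/4940 = 65.2014
OR_MH = (307.7311 + 621.7577) / (134.7761 + 65.2014) = 929.4888 / 199.9775 = 4.64797

4.648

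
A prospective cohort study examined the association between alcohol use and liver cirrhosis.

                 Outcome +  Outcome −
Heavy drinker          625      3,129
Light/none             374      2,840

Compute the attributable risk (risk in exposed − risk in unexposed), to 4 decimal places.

0.0501

Cells: a = 625, b = 3129, c = 374, d = 2840.
Risk in exposed = 625/3754 = 0.166489; risk in unexposed = 374/3214 = 0.116366.
Risk difference = 0.166489 − 0.116366 = 0.050123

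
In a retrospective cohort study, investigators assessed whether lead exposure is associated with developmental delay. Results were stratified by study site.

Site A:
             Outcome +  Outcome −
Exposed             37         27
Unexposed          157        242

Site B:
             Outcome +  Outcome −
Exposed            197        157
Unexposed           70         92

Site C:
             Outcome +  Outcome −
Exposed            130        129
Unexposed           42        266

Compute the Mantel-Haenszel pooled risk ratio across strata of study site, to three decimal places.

1.849

RR_MH = Σ(aᵢ·n₀ᵢ/nᵢ) / Σ(cᵢ·n₁ᵢ/nᵢ), with n₁ᵢ = aᵢ+bᵢ (exposed), n₀ᵢ = cᵢ+dᵢ (unexposed), nᵢ = n₁ᵢ+n₀ᵢ.
Stratum 1 (Site A): n₁ = 64, n₀ = 399, n = 463; a·n₀/n = 37·399/463 = 31.8855; c·n₁/n = 157·64/463 = 21.7019
Stratum 2 (Site B): n₁ = 354, n₀ = 162, n = 516; a·n₀/n = 197·162/516 = 61.8488; c·n₁/n = 70·354/516 = 48.0233
Stratum 3 (Site C): n₁ = 259, n₀ = 308, n = 567; a·n₀/n = 130·308/567 = 70.6173; c·n₁/n = 42·259/567 = 19.1852
RR_MH = (31.8855 + 61.8488 + 70.6173) / (21.7019 + 48.0233 + 19.1852) = 164.3517 / 88.9104 = 1.84851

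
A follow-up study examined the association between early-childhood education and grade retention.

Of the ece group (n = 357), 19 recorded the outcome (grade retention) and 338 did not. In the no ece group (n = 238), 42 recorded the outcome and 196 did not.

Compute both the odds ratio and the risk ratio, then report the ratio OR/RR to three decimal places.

From the description: a = 19, b = 338, c = 42, d = 196.
OR = (19·196)/(338·42) = 3724/14196 = 0.26233
Risk in exposed = 19/357 = 0.05322; risk in unexposed = 42/238 = 0.17647; RR = 0.30159
OR/RR = 0.26233 / 0.30159 = 0.86982
The outcome is not rare, so the OR lies further from 1 than the RR.

0.870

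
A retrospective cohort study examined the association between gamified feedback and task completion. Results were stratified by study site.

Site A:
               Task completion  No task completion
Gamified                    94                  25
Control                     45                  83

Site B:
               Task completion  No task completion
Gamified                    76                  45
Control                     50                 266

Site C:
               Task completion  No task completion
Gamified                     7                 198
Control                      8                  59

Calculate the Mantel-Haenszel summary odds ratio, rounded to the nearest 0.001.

5.112

OR_MH = Σ(aᵢdᵢ/nᵢ) / Σ(bᵢcᵢ/nᵢ), where nᵢ is the stratum total.
Stratum 1 (Site A): n = 247; a·d/n = 94·83/247 = 31.5870; b·c/n = 25·45/247 = 4.5547
Stratum 2 (Site B): n = 437; a·d/n = 76·266/437 = 46.2609; b·c/n = 45·50/437 = 5.1487
Stratum 3 (Site C): n = 272; a·d/n = 7·59/272 = 1.5184; b·c/n = 198·8/272 = 5.8235
OR_MH = (31.5870 + 46.2609 + 1.5184) / (4.5547 + 5.1487 + 5.8235) = 79.3663 / 15.5269 = 5.11153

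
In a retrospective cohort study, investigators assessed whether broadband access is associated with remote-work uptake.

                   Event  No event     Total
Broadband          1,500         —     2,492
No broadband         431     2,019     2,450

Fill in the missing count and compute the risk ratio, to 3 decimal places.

3.422

The missing cell is in the exposed row: 2492 − 1500 = 992.
So a = 1500, b = 992, c = 431, d = 2019.
RR = [a/(a+b)] / [c/(c+d)] = (1500/2492) / (431/2450) = 0.60193/0.17592 = 3.42162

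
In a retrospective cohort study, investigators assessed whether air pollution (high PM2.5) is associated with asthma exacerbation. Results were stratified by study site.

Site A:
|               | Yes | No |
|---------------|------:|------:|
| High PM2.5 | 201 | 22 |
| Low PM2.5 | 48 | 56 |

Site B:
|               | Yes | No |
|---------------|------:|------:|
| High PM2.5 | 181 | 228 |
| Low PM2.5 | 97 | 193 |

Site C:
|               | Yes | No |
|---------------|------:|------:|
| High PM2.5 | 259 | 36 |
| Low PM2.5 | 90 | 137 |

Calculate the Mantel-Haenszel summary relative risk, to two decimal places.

1.79

RR_MH = Σ(aᵢ·n₀ᵢ/nᵢ) / Σ(cᵢ·n₁ᵢ/nᵢ), with n₁ᵢ = aᵢ+bᵢ (exposed), n₀ᵢ = cᵢ+dᵢ (unexposed), nᵢ = n₁ᵢ+n₀ᵢ.
Stratum 1 (Site A): n₁ = 223, n₀ = 104, n = 327; a·n₀/n = 201·104/327 = 63.9266; c·n₁/n = 48·223/327 = 32.7339
Stratum 2 (Site B): n₁ = 409, n₀ = 290, n = 699; a·n₀/n = 181·290/699 = 75.0930; c·n₁/n = 97·409/699 = 56.7568
Stratum 3 (Site C): n₁ = 295, n₀ = 227, n = 522; a·n₀/n = 259·227/522 = 112.6303; c·n₁/n = 90·295/522 = 50.8621
RR_MH = (63.9266 + 75.0930 + 112.6303) / (32.7339 + 56.7568 + 50.8621) = 251.6499 / 140.3528 = 1.79298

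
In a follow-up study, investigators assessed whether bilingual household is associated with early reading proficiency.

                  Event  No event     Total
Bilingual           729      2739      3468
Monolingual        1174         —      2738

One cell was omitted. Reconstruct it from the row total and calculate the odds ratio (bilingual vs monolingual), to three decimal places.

The missing cell is in the unexposed row: 2738 − 1174 = 1564.
So a = 729, b = 2739, c = 1174, d = 1564.
OR = (a·d)/(b·c) = (729 × 1564) / (2739 × 1174) = 1140156 / 3215586 = 0.35457

0.355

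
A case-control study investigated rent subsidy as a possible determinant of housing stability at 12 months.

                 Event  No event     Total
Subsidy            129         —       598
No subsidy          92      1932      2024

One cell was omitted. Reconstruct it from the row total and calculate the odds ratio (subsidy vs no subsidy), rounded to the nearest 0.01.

The missing cell is in the exposed row: 598 − 129 = 469.
So a = 129, b = 469, c = 92, d = 1932.
OR = (a·d)/(b·c) = (129 × 1932) / (469 × 92) = 249228 / 43148 = 5.77612

5.78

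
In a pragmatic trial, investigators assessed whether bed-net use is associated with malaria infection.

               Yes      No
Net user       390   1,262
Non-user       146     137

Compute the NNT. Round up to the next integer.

4

Risk in treated group = 390/1652 = 0.23608; risk in control = 146/283 = 0.51590.
Absolute risk reduction = 0.51590 − 0.23608 = 0.27982
NNT = 1 / ARR = 1 / 0.27982 = 3.574 → round up → 4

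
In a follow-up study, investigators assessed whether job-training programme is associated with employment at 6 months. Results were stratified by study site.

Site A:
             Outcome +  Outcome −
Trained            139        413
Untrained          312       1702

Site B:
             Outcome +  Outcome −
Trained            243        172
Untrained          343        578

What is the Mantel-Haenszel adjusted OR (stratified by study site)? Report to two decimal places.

OR_MH = Σ(aᵢdᵢ/nᵢ) / Σ(bᵢcᵢ/nᵢ), where nᵢ is the stratum total.
Stratum 1 (Site A): n = 2566; a·d/n = 139·1702/2566 = 92.1972; b·c/n = 413·312/2566 = 50.2167
Stratum 2 (Site B): n = 1336; a·d/n = 243·578/1336 = 105.1302; b·c/n = 172·343/1336 = 44.1587
OR_MH = (92.1972 + 105.1302) / (50.2167 + 44.1587) = 197.3274 / 94.3754 = 2.09088

2.09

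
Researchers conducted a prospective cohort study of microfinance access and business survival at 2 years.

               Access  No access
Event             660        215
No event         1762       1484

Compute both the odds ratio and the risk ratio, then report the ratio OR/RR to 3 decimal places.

Reading the table with exposure as columns: a = 660 (Access, case), b = 1762 (Access, non-case), c = 215 (No access, case), d = 1484.
OR = (660·1484)/(1762·215) = 979440/378830 = 2.58543
Risk in exposed = 660/2422 = 0.27250; risk in unexposed = 215/1699 = 0.12655; RR = 2.15340
OR/RR = 2.58543 / 2.15340 = 1.20063
The outcome is not rare, so the OR lies further from 1 than the RR.

1.201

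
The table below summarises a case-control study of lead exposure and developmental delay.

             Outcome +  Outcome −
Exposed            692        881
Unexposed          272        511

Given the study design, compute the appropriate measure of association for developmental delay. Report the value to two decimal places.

1.48

Cells: a = 692, b = 881, c = 272, d = 511.
This is a case-control study: participants were sampled on outcome status, so risks in the source population cannot be estimated directly — relative risk is not valid here. The odds ratio is the appropriate measure.
OR = (a·d)/(b·c) = (692 × 511) / (881 × 272) = 353612 / 239632 = 1.47565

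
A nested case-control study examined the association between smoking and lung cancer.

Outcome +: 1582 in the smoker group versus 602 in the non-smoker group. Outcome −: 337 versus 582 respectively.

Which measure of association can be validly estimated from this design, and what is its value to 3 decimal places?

From the description: a = 1582, b = 337, c = 602, d = 582.
This is a nested case-control study: participants were sampled on outcome status, so risks in the source population cannot be estimated directly — relative risk is not valid here. The odds ratio is the appropriate measure.
OR = (a·d)/(b·c) = (1582 × 582) / (337 × 602) = 920724 / 202874 = 4.53840

4.538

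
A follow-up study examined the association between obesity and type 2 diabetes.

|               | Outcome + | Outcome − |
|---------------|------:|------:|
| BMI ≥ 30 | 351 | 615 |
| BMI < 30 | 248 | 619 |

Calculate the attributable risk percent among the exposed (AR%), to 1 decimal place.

21.3

Cells: a = 351, b = 615, c = 248, d = 619.
Risk in exposed = 351/966 = 0.36335; risk in unexposed = 248/867 = 0.28604.
RR = 0.36335/0.28604 = 1.27027
AR% = (RR − 1)/RR × 100 = (1.27027 − 1)/1.27027 × 100 = 21.2768%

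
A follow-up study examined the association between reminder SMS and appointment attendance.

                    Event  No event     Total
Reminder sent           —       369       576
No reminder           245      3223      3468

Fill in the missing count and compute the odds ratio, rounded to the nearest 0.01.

The missing cell is in the exposed row: 576 − 369 = 207.
So a = 207, b = 369, c = 245, d = 3223.
OR = (a·d)/(b·c) = (207 × 3223) / (369 × 245) = 667161 / 90405 = 7.37969

7.38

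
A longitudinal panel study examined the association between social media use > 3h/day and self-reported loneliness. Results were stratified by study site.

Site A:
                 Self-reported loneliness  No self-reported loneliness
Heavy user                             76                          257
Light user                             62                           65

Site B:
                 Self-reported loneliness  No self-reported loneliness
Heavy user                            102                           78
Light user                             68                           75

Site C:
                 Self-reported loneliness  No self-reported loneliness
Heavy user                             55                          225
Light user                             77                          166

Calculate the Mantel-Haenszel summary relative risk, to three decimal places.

RR_MH = Σ(aᵢ·n₀ᵢ/nᵢ) / Σ(cᵢ·n₁ᵢ/nᵢ), with n₁ᵢ = aᵢ+bᵢ (exposed), n₀ᵢ = cᵢ+dᵢ (unexposed), nᵢ = n₁ᵢ+n₀ᵢ.
Stratum 1 (Site A): n₁ = 333, n₀ = 127, n = 460; a·n₀/n = 76·127/460 = 20.9826; c·n₁/n = 62·333/460 = 44.8826
Stratum 2 (Site B): n₁ = 180, n₀ = 143, n = 323; a·n₀/n = 102·143/323 = 45.1579; c·n₁/n = 68·180/323 = 37.8947
Stratum 3 (Site C): n₁ = 280, n₀ = 243, n = 523; a·n₀/n = 55·243/523 = 25.5545; c·n₁/n = 77·280/523 = 41.2237
RR_MH = (20.9826 + 45.1579 + 25.5545) / (44.8826 + 37.8947 + 41.2237) = 91.6950 / 124.0011 = 0.73947

0.739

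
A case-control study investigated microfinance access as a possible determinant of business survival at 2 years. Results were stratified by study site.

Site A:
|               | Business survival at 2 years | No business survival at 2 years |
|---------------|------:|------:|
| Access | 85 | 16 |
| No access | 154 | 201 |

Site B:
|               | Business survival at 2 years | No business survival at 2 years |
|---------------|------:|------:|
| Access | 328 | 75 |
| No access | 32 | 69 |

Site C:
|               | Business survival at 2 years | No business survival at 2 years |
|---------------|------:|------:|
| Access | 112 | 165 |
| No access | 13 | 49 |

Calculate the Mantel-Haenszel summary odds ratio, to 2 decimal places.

OR_MH = Σ(aᵢdᵢ/nᵢ) / Σ(bᵢcᵢ/nᵢ), where nᵢ is the stratum total.
Stratum 1 (Site A): n = 456; a·d/n = 85·201/456 = 37.4671; b·c/n = 16·154/456 = 5.4035
Stratum 2 (Site B): n = 504; a·d/n = 328·69/504 = 44.9048; b·c/n = 75·32/504 = 4.7619
Stratum 3 (Site C): n = 339; a·d/n = 112·49/339 = 16.1888; b·c/n = 165·13/339 = 6.3274
OR_MH = (37.4671 + 44.9048 + 16.1888) / (5.4035 + 4.7619 + 6.3274) = 98.5607 / 16.4928 = 5.97596

5.98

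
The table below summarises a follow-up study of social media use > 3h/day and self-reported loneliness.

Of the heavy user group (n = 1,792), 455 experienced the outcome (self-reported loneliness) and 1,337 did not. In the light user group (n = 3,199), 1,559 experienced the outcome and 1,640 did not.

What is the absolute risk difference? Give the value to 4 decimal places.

-0.2334

From the description: a = 455, b = 1337, c = 1559, d = 1640.
Risk in exposed = 455/1792 = 0.253906; risk in unexposed = 1559/3199 = 0.487340.
Risk difference = 0.253906 − 0.487340 = -0.233434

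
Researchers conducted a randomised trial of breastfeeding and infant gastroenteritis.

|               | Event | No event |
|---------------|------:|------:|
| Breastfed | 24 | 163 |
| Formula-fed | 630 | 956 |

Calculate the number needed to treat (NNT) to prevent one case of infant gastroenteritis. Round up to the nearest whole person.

4

Risk in treated group = 24/187 = 0.12834; risk in control = 630/1586 = 0.39723.
Absolute risk reduction = 0.39723 − 0.12834 = 0.26888
NNT = 1 / ARR = 1 / 0.26888 = 3.719 → round up → 4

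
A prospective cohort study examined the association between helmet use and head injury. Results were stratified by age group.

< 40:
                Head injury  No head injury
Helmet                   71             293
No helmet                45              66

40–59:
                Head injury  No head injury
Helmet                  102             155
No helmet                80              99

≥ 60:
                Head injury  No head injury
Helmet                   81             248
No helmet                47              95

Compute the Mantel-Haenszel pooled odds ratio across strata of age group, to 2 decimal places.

OR_MH = Σ(aᵢdᵢ/nᵢ) / Σ(bᵢcᵢ/nᵢ), where nᵢ is the stratum total.
Stratum 1 (< 40): n = 475; a·d/n = 71·66/475 = 9.8653; b·c/n = 293·45/475 = 27.7579
Stratum 2 (40–59): n = 436; a·d/n = 102·99/436 = 23.1606; b·c/n = 155·80/436 = 28.4404
Stratum 3 (≥ 60): n = 471; a·d/n = 81·95/471 = 16.3376; b·c/n = 248·47/471 = 24.7473
OR_MH = (9.8653 + 23.1606 + 16.3376) / (27.7579 + 28.4404 + 24.7473) = 49.3634 / 80.9456 = 0.60983

0.61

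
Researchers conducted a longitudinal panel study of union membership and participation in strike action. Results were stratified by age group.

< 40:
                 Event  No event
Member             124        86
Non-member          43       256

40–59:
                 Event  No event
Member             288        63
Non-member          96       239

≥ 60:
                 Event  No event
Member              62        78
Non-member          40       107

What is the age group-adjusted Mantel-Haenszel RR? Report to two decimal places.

RR_MH = Σ(aᵢ·n₀ᵢ/nᵢ) / Σ(cᵢ·n₁ᵢ/nᵢ), with n₁ᵢ = aᵢ+bᵢ (exposed), n₀ᵢ = cᵢ+dᵢ (unexposed), nᵢ = n₁ᵢ+n₀ᵢ.
Stratum 1 (< 40): n₁ = 210, n₀ = 299, n = 509; a·n₀/n = 124·299/509 = 72.8409; c·n₁/n = 43·210/509 = 17.7407
Stratum 2 (40–59): n₁ = 351, n₀ = 335, n = 686; a·n₀/n = 288·335/686 = 140.6414; c·n₁/n = 96·351/686 = 49.1195
Stratum 3 (≥ 60): n₁ = 140, n₀ = 147, n = 287; a·n₀/n = 62·147/287 = 31.7561; c·n₁/n = 40·140/287 = 19.5122
RR_MH = (72.8409 + 140.6414 + 31.7561) / (17.7407 + 49.1195 + 19.5122) = 245.2384 / 86.3724 = 2.83931

2.84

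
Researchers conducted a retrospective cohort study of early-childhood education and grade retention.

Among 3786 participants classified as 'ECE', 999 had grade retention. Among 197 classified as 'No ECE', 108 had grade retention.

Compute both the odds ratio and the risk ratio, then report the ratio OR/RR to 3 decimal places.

From the description: a = 999, b = 2787, c = 108, d = 89.
OR = (999·89)/(2787·108) = 88911/300996 = 0.29539
Risk in exposed = 999/3786 = 0.26387; risk in unexposed = 108/197 = 0.54822; RR = 0.48131
OR/RR = 0.29539 / 0.48131 = 0.61372
The outcome is not rare, so the OR lies further from 1 than the RR.

0.614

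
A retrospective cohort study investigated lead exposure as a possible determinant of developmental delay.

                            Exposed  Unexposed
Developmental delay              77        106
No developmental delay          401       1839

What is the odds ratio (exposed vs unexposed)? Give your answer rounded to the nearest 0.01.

3.33

Reading the table with exposure as columns: a = 77 (Exposed, case), b = 401 (Exposed, non-case), c = 106 (Unexposed, case), d = 1839.
OR = (a·d)/(b·c) = (77 × 1839) / (401 × 106) = 141603 / 42506 = 3.33136
The odds of developmental delay are about 3.33 times as high in the exposed group.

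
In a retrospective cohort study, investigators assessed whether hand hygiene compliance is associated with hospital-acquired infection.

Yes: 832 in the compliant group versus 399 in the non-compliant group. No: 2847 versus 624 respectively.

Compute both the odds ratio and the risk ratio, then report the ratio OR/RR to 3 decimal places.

0.788

From the description: a = 832, b = 2847, c = 399, d = 624.
OR = (832·624)/(2847·399) = 519168/1135953 = 0.45703
Risk in exposed = 832/3679 = 0.22615; risk in unexposed = 399/1023 = 0.39003; RR = 0.57982
OR/RR = 0.45703 / 0.57982 = 0.78823
The outcome is not rare, so the OR lies further from 1 than the RR.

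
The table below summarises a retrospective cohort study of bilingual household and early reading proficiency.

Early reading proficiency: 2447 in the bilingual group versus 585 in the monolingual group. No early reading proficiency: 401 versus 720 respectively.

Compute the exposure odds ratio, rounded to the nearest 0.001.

From the description: a = 2447, b = 401, c = 585, d = 720.
OR = (a·d)/(b·c) = (2447 × 720) / (401 × 585) = 1761840 / 234585 = 7.51045
The odds of early reading proficiency are about 7.51 times as high in the bilingual group.

7.510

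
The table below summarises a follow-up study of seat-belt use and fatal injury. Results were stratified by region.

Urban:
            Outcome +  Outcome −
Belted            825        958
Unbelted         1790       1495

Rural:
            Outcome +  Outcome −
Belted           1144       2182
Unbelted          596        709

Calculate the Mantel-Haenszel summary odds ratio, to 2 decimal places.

0.68

OR_MH = Σ(aᵢdᵢ/nᵢ) / Σ(bᵢcᵢ/nᵢ), where nᵢ is the stratum total.
Stratum 1 (Urban): n = 5068; a·d/n = 825·1495/5068 = 243.3652; b·c/n = 958·1790/5068 = 338.3623
Stratum 2 (Rural): n = 4631; a·d/n = 1144·709/4631 = 175.1449; b·c/n = 2182·596/4631 = 280.8188
OR_MH = (243.3652 + 175.1449) / (338.3623 + 280.8188) = 418.5101 / 619.1811 = 0.67591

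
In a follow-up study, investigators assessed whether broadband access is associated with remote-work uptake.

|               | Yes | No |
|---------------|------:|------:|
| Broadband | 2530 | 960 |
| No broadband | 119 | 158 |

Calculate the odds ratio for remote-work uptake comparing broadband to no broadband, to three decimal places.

3.499

Cells: a = 2530, b = 960, c = 119, d = 158.
OR = (a·d)/(b·c) = (2530 × 158) / (960 × 119) = 399740 / 114240 = 3.49912
The odds of remote-work uptake are about 3.50 times as high in the broadband group.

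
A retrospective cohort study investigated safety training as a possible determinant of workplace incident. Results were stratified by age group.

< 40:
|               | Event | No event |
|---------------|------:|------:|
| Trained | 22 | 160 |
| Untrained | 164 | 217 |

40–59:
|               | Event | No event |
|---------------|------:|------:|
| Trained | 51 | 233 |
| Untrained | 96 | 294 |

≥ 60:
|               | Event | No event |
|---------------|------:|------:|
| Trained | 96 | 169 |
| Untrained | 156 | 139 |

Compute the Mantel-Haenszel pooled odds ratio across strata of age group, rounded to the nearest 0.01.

0.43

OR_MH = Σ(aᵢdᵢ/nᵢ) / Σ(bᵢcᵢ/nᵢ), where nᵢ is the stratum total.
Stratum 1 (< 40): n = 563; a·d/n = 22·217/563 = 8.4796; b·c/n = 160·164/563 = 46.6075
Stratum 2 (40–59): n = 674; a·d/n = 51·294/674 = 22.2463; b·c/n = 233·96/674 = 33.1869
Stratum 3 (≥ 60): n = 560; a·d/n = 96·139/560 = 23.8286; b·c/n = 169·156/560 = 47.0786
OR_MH = (8.4796 + 22.2463 + 23.8286) / (46.6075 + 33.1869 + 47.0786) = 54.5544 / 126.8730 = 0.42999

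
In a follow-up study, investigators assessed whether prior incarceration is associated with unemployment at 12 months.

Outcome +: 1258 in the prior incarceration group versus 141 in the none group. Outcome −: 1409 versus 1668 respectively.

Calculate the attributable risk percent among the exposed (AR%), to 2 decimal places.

83.48

From the description: a = 1258, b = 1409, c = 141, d = 1668.
Risk in exposed = 1258/2667 = 0.47169; risk in unexposed = 141/1809 = 0.07794.
RR = 0.47169/0.07794 = 6.05170
AR% = (RR − 1)/RR × 100 = (6.05170 − 1)/6.05170 × 100 = 83.4757%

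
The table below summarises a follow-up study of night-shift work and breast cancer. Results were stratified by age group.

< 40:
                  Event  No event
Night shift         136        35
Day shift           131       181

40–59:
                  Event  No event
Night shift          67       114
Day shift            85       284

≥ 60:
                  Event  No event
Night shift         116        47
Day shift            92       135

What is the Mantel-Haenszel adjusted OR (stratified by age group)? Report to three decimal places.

3.291

OR_MH = Σ(aᵢdᵢ/nᵢ) / Σ(bᵢcᵢ/nᵢ), where nᵢ is the stratum total.
Stratum 1 (< 40): n = 483; a·d/n = 136·181/483 = 50.9648; b·c/n = 35·131/483 = 9.4928
Stratum 2 (40–59): n = 550; a·d/n = 67·284/550 = 34.5964; b·c/n = 114·85/550 = 17.6182
Stratum 3 (≥ 60): n = 390; a·d/n = 116·135/390 = 40.1538; b·c/n = 47·92/390 = 11.0872
OR_MH = (50.9648 + 34.5964 + 40.1538) / (9.4928 + 17.6182 + 11.0872) = 125.7150 / 38.1981 = 3.29113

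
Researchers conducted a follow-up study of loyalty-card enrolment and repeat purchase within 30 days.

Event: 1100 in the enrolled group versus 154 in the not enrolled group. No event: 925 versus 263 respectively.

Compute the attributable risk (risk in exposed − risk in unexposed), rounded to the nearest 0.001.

From the description: a = 1100, b = 925, c = 154, d = 263.
Risk in exposed = 1100/2025 = 0.543210; risk in unexposed = 154/417 = 0.369305.
Risk difference = 0.543210 − 0.369305 = 0.173905

0.174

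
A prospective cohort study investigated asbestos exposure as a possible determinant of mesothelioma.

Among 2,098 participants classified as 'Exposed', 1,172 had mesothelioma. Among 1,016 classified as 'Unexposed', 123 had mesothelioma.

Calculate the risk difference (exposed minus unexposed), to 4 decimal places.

0.4376

From the description: a = 1172, b = 926, c = 123, d = 893.
Risk in exposed = 1172/2098 = 0.558627; risk in unexposed = 123/1016 = 0.121063.
Risk difference = 0.558627 − 0.121063 = 0.437564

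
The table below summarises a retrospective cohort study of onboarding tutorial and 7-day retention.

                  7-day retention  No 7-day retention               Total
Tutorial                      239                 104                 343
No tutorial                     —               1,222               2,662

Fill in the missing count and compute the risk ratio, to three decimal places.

The missing cell is in the unexposed row: 2662 − 1222 = 1440.
So a = 239, b = 104, c = 1440, d = 1222.
RR = [a/(a+b)] / [c/(c+d)] = (239/343) / (1440/2662) = 0.69679/0.54095 = 1.28810

1.288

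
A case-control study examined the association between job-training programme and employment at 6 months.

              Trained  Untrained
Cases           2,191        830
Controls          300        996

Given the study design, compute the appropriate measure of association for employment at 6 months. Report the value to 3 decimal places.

Reading the table with exposure as columns: a = 2191 (Trained, case), b = 300 (Trained, non-case), c = 830 (Untrained, case), d = 996.
This is a case-control study: participants were sampled on outcome status, so risks in the source population cannot be estimated directly — relative risk is not valid here. The odds ratio is the appropriate measure.
OR = (a·d)/(b·c) = (2191 × 996) / (300 × 830) = 2182236 / 249000 = 8.76400

8.764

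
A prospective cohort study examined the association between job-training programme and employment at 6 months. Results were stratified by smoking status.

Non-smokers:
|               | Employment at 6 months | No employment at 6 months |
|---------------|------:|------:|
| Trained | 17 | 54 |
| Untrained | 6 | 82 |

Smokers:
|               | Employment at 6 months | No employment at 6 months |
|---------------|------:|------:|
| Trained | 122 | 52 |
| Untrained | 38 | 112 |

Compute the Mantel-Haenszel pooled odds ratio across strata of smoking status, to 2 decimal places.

OR_MH = Σ(aᵢdᵢ/nᵢ) / Σ(bᵢcᵢ/nᵢ), where nᵢ is the stratum total.
Stratum 1 (Non-smokers): n = 159; a·d/n = 17·82/159 = 8.7673; b·c/n = 54·6/159 = 2.0377
Stratum 2 (Smokers): n = 324; a·d/n = 122·112/324 = 42.1728; b·c/n = 52·38/324 = 6.0988
OR_MH = (8.7673 + 42.1728) / (2.0377 + 6.0988) = 50.9401 / 8.1365 = 6.26069

6.26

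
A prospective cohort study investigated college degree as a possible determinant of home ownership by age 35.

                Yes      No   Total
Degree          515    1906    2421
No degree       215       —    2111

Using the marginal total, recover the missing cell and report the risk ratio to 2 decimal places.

2.09

The missing cell is in the unexposed row: 2111 − 215 = 1896.
So a = 515, b = 1906, c = 215, d = 1896.
RR = [a/(a+b)] / [c/(c+d)] = (515/2421) / (215/2111) = 0.21272/0.10185 = 2.08863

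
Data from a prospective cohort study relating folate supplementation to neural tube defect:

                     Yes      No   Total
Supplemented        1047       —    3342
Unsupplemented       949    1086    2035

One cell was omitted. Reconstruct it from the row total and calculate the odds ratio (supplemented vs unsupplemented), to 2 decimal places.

0.52

The missing cell is in the exposed row: 3342 − 1047 = 2295.
So a = 1047, b = 2295, c = 949, d = 1086.
OR = (a·d)/(b·c) = (1047 × 1086) / (2295 × 949) = 1137042 / 2177955 = 0.52207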